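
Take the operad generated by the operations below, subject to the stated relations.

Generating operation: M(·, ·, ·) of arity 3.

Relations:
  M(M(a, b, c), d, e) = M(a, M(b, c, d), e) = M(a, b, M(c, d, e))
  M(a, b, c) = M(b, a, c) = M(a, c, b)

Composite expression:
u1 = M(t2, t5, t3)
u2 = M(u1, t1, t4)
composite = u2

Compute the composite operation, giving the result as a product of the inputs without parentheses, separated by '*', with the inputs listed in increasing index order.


Both nesting and order wash out for M; what remains is which t's occur.
M(t2, t5, t3) linearizes to t2 * t5 * t3
M(M(t2, t5, t3), t1, t4) linearizes to t2 * t5 * t3 * t1 * t4
putting the inputs in ascending order: t1 * t2 * t3 * t4 * t5

t1 * t2 * t3 * t4 * t5


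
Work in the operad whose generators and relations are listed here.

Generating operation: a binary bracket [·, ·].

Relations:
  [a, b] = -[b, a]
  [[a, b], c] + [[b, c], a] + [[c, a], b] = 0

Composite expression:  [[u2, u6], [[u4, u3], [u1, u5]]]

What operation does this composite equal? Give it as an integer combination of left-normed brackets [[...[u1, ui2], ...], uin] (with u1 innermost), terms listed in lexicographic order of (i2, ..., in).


-[[[[[u1, u5], u3], u4], u2], u6] + [[[[[u1, u5], u3], u4], u6], u2] + [[[[[u1, u5], u4], u3], u2], u6] - [[[[[u1, u5], u4], u3], u6], u2]


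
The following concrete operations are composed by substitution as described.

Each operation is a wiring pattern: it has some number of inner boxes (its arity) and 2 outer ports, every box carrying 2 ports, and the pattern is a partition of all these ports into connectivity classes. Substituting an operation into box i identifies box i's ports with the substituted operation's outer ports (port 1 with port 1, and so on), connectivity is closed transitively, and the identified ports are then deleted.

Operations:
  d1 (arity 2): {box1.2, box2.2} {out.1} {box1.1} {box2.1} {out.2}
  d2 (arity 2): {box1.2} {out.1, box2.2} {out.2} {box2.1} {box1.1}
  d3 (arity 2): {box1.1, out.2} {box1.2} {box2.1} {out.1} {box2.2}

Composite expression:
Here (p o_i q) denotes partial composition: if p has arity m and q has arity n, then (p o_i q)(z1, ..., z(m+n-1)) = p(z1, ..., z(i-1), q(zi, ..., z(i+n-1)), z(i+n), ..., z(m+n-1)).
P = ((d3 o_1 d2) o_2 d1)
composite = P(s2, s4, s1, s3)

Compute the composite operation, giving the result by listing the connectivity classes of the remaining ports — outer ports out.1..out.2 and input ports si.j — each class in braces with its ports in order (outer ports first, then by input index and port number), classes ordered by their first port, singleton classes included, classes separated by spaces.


{out.1} {out.2} {s1.1} {s1.2, s4.2} {s2.1} {s2.2} {s3.1} {s3.2} {s4.1}

Connectivity passes through glued d3-boundaries; trace each wire chain.
composing d1 on (s4, s1), with out.j its own outer ports: {out.1} {out.2} {s1.1} {s1.2, s4.2} {s4.1}
composing d2 on (s2, s4, s1), with out.j its own outer ports: {out.1} {out.2} {s1.1} {s1.2, s4.2} {s2.1} {s2.2} {s4.1}
composing d3 on (s2, s4, s1, s3), with out.j its own outer ports: {out.1} {out.2} {s1.1} {s1.2, s4.2} {s2.1} {s2.2} {s3.1} {s3.2} {s4.1}


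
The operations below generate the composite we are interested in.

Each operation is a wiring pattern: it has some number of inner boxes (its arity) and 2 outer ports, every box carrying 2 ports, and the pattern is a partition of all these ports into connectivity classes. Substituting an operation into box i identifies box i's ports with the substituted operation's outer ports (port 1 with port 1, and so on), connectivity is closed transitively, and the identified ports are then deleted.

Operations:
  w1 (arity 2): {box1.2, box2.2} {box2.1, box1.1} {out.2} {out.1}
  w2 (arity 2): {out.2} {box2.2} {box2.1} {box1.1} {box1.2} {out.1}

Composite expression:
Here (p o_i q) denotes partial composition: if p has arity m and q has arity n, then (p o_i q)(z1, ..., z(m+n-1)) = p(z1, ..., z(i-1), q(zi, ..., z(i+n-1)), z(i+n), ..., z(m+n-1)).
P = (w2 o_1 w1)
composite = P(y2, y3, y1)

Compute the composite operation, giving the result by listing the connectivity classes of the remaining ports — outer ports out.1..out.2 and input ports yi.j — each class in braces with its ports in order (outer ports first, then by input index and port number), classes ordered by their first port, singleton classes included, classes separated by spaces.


{out.1} {out.2} {y1.1} {y1.2} {y2.1, y3.1} {y2.2, y3.2}

Two ports join when wires chain via w2-identified ports.
stage w1: inputs (y2, y3), connectivity {out.1} {out.2} {y2.1, y3.1} {y2.2, y3.2}, out.j its boundary
stage w2: inputs (y2, y3, y1), connectivity {out.1} {out.2} {y1.1} {y1.2} {y2.1, y3.1} {y2.2, y3.2}, out.j its boundary


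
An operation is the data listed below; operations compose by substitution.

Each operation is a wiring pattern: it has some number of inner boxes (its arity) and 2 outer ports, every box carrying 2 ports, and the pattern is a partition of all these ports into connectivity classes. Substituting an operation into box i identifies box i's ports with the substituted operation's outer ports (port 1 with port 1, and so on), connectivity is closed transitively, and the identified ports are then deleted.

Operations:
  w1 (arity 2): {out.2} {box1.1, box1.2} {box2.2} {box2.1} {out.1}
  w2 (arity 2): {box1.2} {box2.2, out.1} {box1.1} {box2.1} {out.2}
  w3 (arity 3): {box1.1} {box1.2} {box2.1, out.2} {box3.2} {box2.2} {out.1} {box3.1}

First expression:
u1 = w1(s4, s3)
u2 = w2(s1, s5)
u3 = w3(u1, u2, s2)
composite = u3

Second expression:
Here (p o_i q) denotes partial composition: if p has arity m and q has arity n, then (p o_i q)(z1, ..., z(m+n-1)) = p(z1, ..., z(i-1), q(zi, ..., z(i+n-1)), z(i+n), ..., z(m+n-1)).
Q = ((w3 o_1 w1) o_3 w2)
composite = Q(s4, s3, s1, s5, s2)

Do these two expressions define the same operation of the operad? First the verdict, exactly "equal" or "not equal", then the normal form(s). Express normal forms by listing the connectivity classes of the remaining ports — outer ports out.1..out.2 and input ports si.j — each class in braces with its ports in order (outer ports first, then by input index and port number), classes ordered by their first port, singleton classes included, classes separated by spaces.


Reducing the first expression gives {out.1} {out.2, s5.2} {s1.1} {s1.2} {s2.1} {s2.2} {s3.1} {s3.2} {s4.1, s4.2} {s5.1}
Reducing the second expression gives {out.1} {out.2, s5.2} {s1.1} {s1.2} {s2.1} {s2.2} {s3.1} {s3.2} {s4.1, s4.2} {s5.1}
Both agree, so they are equal.

equal — both sides give {out.1} {out.2, s5.2} {s1.1} {s1.2} {s2.1} {s2.2} {s3.1} {s3.2} {s4.1, s4.2} {s5.1}


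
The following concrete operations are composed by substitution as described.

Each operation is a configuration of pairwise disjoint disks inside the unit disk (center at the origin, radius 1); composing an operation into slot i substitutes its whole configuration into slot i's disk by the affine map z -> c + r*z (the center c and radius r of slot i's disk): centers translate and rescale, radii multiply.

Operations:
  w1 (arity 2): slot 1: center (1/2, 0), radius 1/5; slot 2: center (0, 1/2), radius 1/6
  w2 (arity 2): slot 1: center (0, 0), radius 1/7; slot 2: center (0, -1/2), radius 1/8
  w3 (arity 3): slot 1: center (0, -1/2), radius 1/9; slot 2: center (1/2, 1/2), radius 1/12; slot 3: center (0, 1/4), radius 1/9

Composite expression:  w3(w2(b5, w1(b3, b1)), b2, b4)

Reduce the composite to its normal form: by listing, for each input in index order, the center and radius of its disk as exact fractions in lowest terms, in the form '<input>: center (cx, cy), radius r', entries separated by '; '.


b1: center (0, -79/144), radius 1/432; b2: center (1/2, 1/2), radius 1/12; b3: center (1/144, -5/9), radius 1/360; b4: center (0, 1/4), radius 1/9; b5: center (0, -1/2), radius 1/63

Below w3, radii multiply path by path; the b-disk centers shift.
b5: after 2 affine steps, its disk has center (0, -1/2), radius 1/63
b3: after 3 affine steps, its disk has center (1/144, -5/9), radius 1/360
b1: after 3 affine steps, its disk has center (0, -79/144), radius 1/432
b2: after 1 affine step, its disk has center (1/2, 1/2), radius 1/12
b4: after 1 affine step, its disk has center (0, 1/4), radius 1/9


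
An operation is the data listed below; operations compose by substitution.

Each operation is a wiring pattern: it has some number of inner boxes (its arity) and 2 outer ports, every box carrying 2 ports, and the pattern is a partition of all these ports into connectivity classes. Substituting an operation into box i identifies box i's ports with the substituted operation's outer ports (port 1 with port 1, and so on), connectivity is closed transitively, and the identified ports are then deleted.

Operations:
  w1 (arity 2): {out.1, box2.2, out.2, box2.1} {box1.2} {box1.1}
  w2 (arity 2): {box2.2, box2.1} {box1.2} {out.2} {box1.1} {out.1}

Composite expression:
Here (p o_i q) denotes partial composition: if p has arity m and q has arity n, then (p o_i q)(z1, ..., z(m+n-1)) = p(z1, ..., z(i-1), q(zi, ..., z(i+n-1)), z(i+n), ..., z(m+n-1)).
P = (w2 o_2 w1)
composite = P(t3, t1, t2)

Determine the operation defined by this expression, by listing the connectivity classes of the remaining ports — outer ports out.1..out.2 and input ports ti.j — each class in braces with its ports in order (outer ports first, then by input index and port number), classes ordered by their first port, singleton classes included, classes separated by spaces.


{out.1} {out.2} {t1.1} {t1.2} {t2.1, t2.2} {t3.1} {t3.2}

Reachability decides: close wires over w2-identified ports.
through w1, on inputs (t1, t2): {out.1, out.2, t2.1, t2.2} {t1.1} {t1.2} (out.j = stage outer ports)
through w2, on inputs (t3, t1, t2): {out.1} {out.2} {t1.1} {t1.2} {t2.1, t2.2} {t3.1} {t3.2} (out.j = stage outer ports)


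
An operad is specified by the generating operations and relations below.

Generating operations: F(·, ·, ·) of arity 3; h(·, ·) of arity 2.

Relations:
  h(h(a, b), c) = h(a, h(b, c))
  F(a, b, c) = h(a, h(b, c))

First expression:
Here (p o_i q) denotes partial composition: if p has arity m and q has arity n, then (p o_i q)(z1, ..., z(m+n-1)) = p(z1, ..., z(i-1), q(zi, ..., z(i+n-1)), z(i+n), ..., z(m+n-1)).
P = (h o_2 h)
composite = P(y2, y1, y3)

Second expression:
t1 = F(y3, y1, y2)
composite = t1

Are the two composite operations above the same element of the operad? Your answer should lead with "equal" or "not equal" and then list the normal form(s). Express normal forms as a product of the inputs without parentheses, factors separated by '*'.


not equal; first: y2 * y1 * y3; second: y3 * y1 * y2

The first composite normalizes to y2 * y1 * y3
The second composite normalizes to y3 * y1 * y2
They disagree, so not equal.


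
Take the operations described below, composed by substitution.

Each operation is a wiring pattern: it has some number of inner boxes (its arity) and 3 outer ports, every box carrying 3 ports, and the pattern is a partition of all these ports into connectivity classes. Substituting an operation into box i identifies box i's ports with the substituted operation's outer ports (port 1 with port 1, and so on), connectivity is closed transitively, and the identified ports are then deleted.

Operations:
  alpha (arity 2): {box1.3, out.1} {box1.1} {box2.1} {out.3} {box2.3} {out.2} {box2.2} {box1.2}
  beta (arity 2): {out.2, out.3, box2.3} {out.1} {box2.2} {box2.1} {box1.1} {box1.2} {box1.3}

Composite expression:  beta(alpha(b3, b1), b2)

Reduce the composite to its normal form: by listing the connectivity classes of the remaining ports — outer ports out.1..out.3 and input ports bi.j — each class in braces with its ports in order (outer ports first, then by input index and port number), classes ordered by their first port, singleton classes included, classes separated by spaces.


{out.1} {out.2, out.3, b2.3} {b1.1} {b1.2} {b1.3} {b2.1} {b2.2} {b3.1} {b3.2} {b3.3}

Treat the ports identified at beta as solder joints: merge, then drop.
the subtree at alpha composes to {out.1, b3.3} {out.2} {out.3} {b1.1} {b1.2} {b1.3} {b3.1} {b3.2} on (b3, b1); out.j = own outer ports
the subtree at beta composes to {out.1} {out.2, out.3, b2.3} {b1.1} {b1.2} {b1.3} {b2.1} {b2.2} {b3.1} {b3.2} {b3.3} on (b3, b1, b2); out.j = own outer ports


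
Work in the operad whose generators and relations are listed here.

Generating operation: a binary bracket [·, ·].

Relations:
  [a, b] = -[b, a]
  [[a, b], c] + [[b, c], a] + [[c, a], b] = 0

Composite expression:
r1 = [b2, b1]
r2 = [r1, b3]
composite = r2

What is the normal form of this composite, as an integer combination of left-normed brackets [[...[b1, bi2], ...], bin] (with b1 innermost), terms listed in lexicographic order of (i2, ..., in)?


-[[b1, b2], b3]


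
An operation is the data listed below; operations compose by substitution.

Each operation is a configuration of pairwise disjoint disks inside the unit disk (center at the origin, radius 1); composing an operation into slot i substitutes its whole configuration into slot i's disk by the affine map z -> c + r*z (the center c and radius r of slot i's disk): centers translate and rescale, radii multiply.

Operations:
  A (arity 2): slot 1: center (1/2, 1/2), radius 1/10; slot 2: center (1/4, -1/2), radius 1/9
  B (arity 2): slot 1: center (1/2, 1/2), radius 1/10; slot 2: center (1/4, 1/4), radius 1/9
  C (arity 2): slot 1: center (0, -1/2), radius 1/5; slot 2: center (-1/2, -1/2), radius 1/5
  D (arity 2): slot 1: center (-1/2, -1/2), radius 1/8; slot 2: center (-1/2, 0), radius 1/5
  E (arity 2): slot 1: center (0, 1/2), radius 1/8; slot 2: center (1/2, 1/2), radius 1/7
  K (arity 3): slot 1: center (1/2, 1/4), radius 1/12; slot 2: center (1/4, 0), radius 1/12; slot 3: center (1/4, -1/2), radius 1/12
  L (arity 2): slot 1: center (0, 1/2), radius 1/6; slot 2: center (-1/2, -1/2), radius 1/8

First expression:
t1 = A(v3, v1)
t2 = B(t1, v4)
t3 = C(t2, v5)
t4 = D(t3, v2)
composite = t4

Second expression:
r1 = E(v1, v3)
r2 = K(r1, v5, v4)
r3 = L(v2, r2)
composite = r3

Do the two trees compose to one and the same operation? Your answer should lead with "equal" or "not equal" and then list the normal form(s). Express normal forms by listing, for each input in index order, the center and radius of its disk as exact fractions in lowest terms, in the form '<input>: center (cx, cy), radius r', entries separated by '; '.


not equal; first: v1: center (-779/1600, -441/800), radius 1/3600; v2: center (-1/2, 0), radius 1/5; v3: center (-389/800, -439/800), radius 1/4000; v4: center (-79/160, -89/160), radius 1/360; v5: center (-9/16, -9/16), radius 1/40; second: v1: center (-7/16, -89/192), radius 1/768; v2: center (0, 1/2), radius 1/6; v3: center (-83/192, -89/192), radius 1/672; v4: center (-15/32, -9/16), radius 1/96; v5: center (-15/32, -1/2), radius 1/96

In normal form, the first expression is v1: center (-779/1600, -441/800), radius 1/3600; v2: center (-1/2, 0), radius 1/5; v3: center (-389/800, -439/800), radius 1/4000; v4: center (-79/160, -89/160), radius 1/360; v5: center (-9/16, -9/16), radius 1/40
In normal form, the second expression is v1: center (-7/16, -89/192), radius 1/768; v2: center (0, 1/2), radius 1/6; v3: center (-83/192, -89/192), radius 1/672; v4: center (-15/32, -9/16), radius 1/96; v5: center (-15/32, -1/2), radius 1/96
They disagree, so not equal.


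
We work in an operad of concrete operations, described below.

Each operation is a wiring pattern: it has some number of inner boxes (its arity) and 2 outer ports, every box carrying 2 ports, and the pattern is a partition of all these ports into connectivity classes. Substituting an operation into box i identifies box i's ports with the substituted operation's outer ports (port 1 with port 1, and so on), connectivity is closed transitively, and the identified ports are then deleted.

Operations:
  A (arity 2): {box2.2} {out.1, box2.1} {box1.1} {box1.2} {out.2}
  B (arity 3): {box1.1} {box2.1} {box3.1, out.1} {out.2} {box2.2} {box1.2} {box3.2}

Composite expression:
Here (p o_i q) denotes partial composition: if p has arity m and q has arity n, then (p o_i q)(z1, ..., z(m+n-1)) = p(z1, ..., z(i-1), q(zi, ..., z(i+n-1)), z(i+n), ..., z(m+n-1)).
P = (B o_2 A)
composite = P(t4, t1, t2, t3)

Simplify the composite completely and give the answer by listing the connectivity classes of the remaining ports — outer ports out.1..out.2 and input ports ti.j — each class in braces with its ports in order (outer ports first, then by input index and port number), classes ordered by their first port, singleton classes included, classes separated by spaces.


Substituting into B glues patterns; closure does the rest.
A over (t1, t2) gives {out.1, t2.1} {out.2} {t1.1} {t1.2} {t2.2}, out.j being that stage's outer ports
B over (t4, t1, t2, t3) gives {out.1, t3.1} {out.2} {t1.1} {t1.2} {t2.1} {t2.2} {t3.2} {t4.1} {t4.2}, out.j being that stage's outer ports

{out.1, t3.1} {out.2} {t1.1} {t1.2} {t2.1} {t2.2} {t3.2} {t4.1} {t4.2}


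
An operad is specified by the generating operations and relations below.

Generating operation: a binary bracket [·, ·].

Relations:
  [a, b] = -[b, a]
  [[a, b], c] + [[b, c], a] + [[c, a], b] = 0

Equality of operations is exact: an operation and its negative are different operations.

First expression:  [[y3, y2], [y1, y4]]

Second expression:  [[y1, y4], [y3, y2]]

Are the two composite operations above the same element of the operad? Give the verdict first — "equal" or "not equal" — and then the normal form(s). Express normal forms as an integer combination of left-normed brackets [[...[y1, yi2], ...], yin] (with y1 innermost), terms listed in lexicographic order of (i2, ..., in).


not equal: they reduce to [[[y1, y4], y2], y3] - [[[y1, y4], y3], y2] and -[[[y1, y4], y2], y3] + [[[y1, y4], y3], y2]


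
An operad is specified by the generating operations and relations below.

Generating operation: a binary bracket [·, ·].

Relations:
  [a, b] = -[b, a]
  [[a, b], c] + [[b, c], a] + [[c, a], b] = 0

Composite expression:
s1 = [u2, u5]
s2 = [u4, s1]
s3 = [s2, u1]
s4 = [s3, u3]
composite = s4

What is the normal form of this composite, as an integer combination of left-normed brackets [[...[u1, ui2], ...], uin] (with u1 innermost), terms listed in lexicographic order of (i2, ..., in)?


Expand each bracket as ab - ba; the u1-initial words give the coefficients.
Composite bracket: [[[u4, [u2, u5]], u1], u3]
Under [a, b] = ab - ba we get 16 signed associative words (2^4 = 16).
Keep just the words that open with u1:
  from u1u2u5u4u3, sign +1: term +[[[[u1, u2], u5], u4], u3]
  from u1u4u2u5u3, sign -1: term -[[[[u1, u4], u2], u5], u3]
  from u1u4u5u2u3, sign +1: term +[[[[u1, u4], u5], u2], u3]
  from u1u5u2u4u3, sign -1: term -[[[[u1, u5], u2], u4], u3]

[[[[u1, u2], u5], u4], u3] - [[[[u1, u4], u2], u5], u3] + [[[[u1, u4], u5], u2], u3] - [[[[u1, u5], u2], u4], u3]


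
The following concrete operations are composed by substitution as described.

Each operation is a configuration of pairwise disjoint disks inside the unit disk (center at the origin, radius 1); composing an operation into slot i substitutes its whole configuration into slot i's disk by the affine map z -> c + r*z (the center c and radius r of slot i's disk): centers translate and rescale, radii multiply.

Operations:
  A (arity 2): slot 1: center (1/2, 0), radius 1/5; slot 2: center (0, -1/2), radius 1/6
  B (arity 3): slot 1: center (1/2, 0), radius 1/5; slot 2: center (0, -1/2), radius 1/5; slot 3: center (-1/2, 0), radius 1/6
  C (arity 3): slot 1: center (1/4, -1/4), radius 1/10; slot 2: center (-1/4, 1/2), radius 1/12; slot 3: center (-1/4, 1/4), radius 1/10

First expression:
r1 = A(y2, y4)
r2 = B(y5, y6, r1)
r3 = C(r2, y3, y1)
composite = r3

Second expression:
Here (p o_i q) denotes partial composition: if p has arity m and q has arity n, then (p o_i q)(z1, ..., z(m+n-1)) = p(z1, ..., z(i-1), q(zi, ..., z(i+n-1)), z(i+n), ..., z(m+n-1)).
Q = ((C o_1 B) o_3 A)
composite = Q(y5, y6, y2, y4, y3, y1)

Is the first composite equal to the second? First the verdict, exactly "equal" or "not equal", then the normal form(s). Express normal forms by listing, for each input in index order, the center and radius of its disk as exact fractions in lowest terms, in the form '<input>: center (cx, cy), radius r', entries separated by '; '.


equal; the common form is y1: center (-1/4, 1/4), radius 1/10; y2: center (5/24, -1/4), radius 1/300; y3: center (-1/4, 1/2), radius 1/12; y4: center (1/5, -31/120), radius 1/360; y5: center (3/10, -1/4), radius 1/50; y6: center (1/4, -3/10), radius 1/50

The first expression, normalized: y1: center (-1/4, 1/4), radius 1/10; y2: center (5/24, -1/4), radius 1/300; y3: center (-1/4, 1/2), radius 1/12; y4: center (1/5, -31/120), radius 1/360; y5: center (3/10, -1/4), radius 1/50; y6: center (1/4, -3/10), radius 1/50
The second expression, normalized: y1: center (-1/4, 1/4), radius 1/10; y2: center (5/24, -1/4), radius 1/300; y3: center (-1/4, 1/2), radius 1/12; y4: center (1/5, -31/120), radius 1/360; y5: center (3/10, -1/4), radius 1/50; y6: center (1/4, -3/10), radius 1/50
The normal forms match — equal.


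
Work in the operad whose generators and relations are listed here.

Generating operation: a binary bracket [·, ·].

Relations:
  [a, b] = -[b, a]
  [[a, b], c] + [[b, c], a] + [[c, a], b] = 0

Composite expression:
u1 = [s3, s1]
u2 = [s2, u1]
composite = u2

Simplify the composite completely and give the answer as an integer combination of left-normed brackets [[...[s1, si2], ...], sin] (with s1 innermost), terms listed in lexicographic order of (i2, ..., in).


[[s1, s3], s2]

Skip Jacobi rewriting: expand, keep s1-initial words, read off terms.
Composite bracket: [s2, [s3, s1]]
Each bracket splits as ab - ba, giving 4 signed words (2^2 = 4).
Words beginning with s1 determine it all:
  s1s3s2 appears with sign +1, giving the term +[[s1, s3], s2]


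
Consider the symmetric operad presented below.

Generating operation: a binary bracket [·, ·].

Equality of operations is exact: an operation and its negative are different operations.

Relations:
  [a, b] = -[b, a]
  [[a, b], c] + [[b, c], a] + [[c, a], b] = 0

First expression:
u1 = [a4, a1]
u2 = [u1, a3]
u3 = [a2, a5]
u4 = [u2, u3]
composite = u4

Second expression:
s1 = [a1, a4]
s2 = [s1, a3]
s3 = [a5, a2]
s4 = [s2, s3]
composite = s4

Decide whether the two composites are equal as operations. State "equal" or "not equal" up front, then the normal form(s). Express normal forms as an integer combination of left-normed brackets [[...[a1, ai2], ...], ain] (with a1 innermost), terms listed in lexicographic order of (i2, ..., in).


equal — both sides give -[[[[a1, a4], a3], a2], a5] + [[[[a1, a4], a3], a5], a2]


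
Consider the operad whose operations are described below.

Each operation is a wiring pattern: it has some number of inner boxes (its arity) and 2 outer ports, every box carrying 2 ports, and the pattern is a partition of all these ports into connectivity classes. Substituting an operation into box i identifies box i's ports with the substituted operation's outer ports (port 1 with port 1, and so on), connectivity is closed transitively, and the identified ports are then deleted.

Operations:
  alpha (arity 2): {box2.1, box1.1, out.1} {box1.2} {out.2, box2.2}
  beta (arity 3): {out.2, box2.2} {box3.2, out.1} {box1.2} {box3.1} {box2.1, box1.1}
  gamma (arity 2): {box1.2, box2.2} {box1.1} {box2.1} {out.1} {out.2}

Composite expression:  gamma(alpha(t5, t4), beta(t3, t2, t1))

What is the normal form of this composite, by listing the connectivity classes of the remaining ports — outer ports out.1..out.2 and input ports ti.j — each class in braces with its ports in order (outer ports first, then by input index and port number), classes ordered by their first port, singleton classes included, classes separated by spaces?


{out.1} {out.2} {t1.1} {t1.2} {t2.1, t3.1} {t2.2, t4.2} {t3.2} {t4.1, t5.1} {t5.2}

Two ports join when wires chain via gamma-identified ports.
composing alpha on (t5, t4), with out.j its own outer ports: {out.1, t4.1, t5.1} {out.2, t4.2} {t5.2}
composing beta on (t3, t2, t1), with out.j its own outer ports: {out.1, t1.2} {out.2, t2.2} {t1.1} {t2.1, t3.1} {t3.2}
composing gamma on (t5, t4, t3, t2, t1), with out.j its own outer ports: {out.1} {out.2} {t1.1} {t1.2} {t2.1, t3.1} {t2.2, t4.2} {t3.2} {t4.1, t5.1} {t5.2}


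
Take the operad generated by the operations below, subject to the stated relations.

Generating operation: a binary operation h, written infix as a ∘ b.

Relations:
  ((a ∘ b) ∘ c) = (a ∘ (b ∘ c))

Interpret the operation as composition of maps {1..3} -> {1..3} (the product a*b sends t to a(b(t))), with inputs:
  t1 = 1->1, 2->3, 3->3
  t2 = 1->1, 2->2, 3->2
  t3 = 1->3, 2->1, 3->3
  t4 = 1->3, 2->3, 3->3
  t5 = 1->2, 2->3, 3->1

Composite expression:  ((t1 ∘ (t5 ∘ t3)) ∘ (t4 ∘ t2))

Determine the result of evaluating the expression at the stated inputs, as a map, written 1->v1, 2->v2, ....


1->1, 2->1, 3->1

(t5 ∘ t3) = 1->1, 2->2, 3->1
(t1 ∘ (t5 ∘ t3)) = 1->1, 2->3, 3->1
(t4 ∘ t2) = 1->3, 2->3, 3->3
((t1 ∘ (t5 ∘ t3)) ∘ (t4 ∘ t2)) = 1->1, 2->1, 3->1


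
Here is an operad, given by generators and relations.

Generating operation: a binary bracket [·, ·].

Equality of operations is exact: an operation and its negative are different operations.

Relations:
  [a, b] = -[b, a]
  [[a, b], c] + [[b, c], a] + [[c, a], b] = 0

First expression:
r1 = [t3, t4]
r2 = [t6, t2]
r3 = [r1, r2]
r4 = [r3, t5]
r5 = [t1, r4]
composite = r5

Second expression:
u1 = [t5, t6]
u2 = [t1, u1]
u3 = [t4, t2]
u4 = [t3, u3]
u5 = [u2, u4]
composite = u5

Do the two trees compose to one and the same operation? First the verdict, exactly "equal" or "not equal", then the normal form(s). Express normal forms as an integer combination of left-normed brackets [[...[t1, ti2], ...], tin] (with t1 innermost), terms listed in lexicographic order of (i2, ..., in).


The first expression, normalized: [[[[[t1, t2], t6], t3], t4], t5] - [[[[[t1, t2], t6], t4], t3], t5] - [[[[[t1, t3], t4], t2], t6], t5] + [[[[[t1, t3], t4], t6], t2], t5] + [[[[[t1, t4], t3], t2], t6], t5] - [[[[[t1, t4], t3], t6], t2], t5] - [[[[[t1, t5], t2], t6], t3], t4] + [[[[[t1, t5], t2], t6], t4], t3] + [[[[[t1, t5], t3], t4], t2], t6] - [[[[[t1, t5], t3], t4], t6], t2] - [[[[[t1, t5], t4], t3], t2], t6] + [[[[[t1, t5], t4], t3], t6], t2] + [[[[[t1, t5], t6], t2], t3], t4] - [[[[[t1, t5], t6], t2], t4], t3] - [[[[[t1, t6], t2], t3], t4], t5] + [[[[[t1, t6], t2], t4], t3], t5]
The second expression, normalized: [[[[[t1, t5], t6], t2], t4], t3] - [[[[[t1, t5], t6], t3], t2], t4] + [[[[[t1, t5], t6], t3], t4], t2] - [[[[[t1, t5], t6], t4], t2], t3] - [[[[[t1, t6], t5], t2], t4], t3] + [[[[[t1, t6], t5], t3], t2], t4] - [[[[[t1, t6], t5], t3], t4], t2] + [[[[[t1, t6], t5], t4], t2], t3]
No match — not equal.

not equal: they reduce to [[[[[t1, t2], t6], t3], t4], t5] - [[[[[t1, t2], t6], t4], t3], t5] - [[[[[t1, t3], t4], t2], t6], t5] + [[[[[t1, t3], t4], t6], t2], t5] + [[[[[t1, t4], t3], t2], t6], t5] - [[[[[t1, t4], t3], t6], t2], t5] - [[[[[t1, t5], t2], t6], t3], t4] + [[[[[t1, t5], t2], t6], t4], t3] + [[[[[t1, t5], t3], t4], t2], t6] - [[[[[t1, t5], t3], t4], t6], t2] - [[[[[t1, t5], t4], t3], t2], t6] + [[[[[t1, t5], t4], t3], t6], t2] + [[[[[t1, t5], t6], t2], t3], t4] - [[[[[t1, t5], t6], t2], t4], t3] - [[[[[t1, t6], t2], t3], t4], t5] + [[[[[t1, t6], t2], t4], t3], t5] and [[[[[t1, t5], t6], t2], t4], t3] - [[[[[t1, t5], t6], t3], t2], t4] + [[[[[t1, t5], t6], t3], t4], t2] - [[[[[t1, t5], t6], t4], t2], t3] - [[[[[t1, t6], t5], t2], t4], t3] + [[[[[t1, t6], t5], t3], t2], t4] - [[[[[t1, t6], t5], t3], t4], t2] + [[[[[t1, t6], t5], t4], t2], t3]


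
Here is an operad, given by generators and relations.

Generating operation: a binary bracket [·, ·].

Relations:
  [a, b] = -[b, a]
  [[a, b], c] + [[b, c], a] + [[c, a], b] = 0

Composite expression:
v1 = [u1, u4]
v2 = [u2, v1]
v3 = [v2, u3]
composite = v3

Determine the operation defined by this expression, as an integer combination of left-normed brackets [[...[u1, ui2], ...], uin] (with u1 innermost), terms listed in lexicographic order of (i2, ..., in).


Left-normed coefficients sit on the u1-initial expansion words.
Composite bracket: [[u2, [u1, u4]], u3]
Applying ab - ba throughout gives 8 signed words (2^3 = 8).
The u1-initial words carry the normal form:
  the word u1u4u2u3 carries sign -1 and contributes -[[[u1, u4], u2], u3]

-[[[u1, u4], u2], u3]


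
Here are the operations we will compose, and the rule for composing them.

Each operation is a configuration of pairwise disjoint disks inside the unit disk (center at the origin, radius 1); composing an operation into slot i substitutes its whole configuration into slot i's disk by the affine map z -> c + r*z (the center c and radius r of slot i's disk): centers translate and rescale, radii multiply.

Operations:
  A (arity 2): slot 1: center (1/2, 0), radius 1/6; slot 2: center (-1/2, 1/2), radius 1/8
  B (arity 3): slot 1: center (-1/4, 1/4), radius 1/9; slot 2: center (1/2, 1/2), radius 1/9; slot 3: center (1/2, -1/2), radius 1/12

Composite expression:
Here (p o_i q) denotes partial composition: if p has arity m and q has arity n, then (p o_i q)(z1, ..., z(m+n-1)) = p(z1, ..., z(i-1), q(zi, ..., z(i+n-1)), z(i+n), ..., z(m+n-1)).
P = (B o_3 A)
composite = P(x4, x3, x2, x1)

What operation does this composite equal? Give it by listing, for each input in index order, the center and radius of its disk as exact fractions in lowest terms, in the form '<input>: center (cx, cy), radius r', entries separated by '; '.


x1: center (11/24, -11/24), radius 1/96; x2: center (13/24, -1/2), radius 1/72; x3: center (1/2, 1/2), radius 1/9; x4: center (-1/4, 1/4), radius 1/9

Only the slot chain above each x matters under B; compose those maps.
x4 passes through 1 substitution, ending at center (-1/4, 1/4), radius 1/9
x3 passes through 1 substitution, ending at center (1/2, 1/2), radius 1/9
x2 passes through 2 substitutions, ending at center (13/24, -1/2), radius 1/72
x1 passes through 2 substitutions, ending at center (11/24, -11/24), radius 1/96


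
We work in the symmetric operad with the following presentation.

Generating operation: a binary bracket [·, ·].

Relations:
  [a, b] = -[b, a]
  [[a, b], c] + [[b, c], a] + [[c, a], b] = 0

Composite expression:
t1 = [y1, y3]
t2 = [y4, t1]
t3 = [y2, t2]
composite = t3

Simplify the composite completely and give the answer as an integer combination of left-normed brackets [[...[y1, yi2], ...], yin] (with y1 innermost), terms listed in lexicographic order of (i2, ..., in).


Skip Jacobi rewriting: expand, keep y1-initial words, read off terms.
Composite bracket: [y2, [y4, [y1, y3]]]
Each bracket splits as ab - ba, giving 8 signed words (2^3 = 8).
Keep just the words that open with y1:
  word y1y3y4y2 has sign +1, contributing +[[[y1, y3], y4], y2]

[[[y1, y3], y4], y2]


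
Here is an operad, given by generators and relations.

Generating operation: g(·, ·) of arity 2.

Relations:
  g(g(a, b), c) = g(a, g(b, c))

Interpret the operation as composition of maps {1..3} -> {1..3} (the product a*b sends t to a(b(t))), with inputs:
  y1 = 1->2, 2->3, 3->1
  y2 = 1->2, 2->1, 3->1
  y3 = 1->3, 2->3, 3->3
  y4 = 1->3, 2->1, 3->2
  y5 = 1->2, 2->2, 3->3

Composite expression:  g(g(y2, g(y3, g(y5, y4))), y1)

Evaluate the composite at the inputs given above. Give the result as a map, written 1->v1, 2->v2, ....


1->1, 2->1, 3->1


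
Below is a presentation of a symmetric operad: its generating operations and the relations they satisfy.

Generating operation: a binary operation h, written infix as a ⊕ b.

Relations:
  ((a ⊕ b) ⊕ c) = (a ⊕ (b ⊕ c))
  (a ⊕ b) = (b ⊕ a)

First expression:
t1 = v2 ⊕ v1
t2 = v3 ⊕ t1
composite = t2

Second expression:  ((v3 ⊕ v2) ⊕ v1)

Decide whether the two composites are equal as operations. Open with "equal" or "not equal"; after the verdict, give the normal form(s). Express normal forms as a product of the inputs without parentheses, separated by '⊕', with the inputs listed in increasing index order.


Normal form of the first expression: v1 ⊕ v2 ⊕ v3
Normal form of the second expression: v1 ⊕ v2 ⊕ v3
The forms coincide; equal.

equal: each reduces to v1 ⊕ v2 ⊕ v3


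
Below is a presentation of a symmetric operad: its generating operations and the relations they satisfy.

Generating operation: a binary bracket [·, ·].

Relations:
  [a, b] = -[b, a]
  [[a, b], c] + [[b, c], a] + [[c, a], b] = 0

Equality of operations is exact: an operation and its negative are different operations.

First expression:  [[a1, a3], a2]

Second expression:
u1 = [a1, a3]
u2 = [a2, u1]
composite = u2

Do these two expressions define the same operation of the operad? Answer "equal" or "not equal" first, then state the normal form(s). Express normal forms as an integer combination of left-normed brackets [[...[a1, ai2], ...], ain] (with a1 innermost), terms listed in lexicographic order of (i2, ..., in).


not equal; the first gives [[a1, a3], a2] and the second -[[a1, a3], a2]


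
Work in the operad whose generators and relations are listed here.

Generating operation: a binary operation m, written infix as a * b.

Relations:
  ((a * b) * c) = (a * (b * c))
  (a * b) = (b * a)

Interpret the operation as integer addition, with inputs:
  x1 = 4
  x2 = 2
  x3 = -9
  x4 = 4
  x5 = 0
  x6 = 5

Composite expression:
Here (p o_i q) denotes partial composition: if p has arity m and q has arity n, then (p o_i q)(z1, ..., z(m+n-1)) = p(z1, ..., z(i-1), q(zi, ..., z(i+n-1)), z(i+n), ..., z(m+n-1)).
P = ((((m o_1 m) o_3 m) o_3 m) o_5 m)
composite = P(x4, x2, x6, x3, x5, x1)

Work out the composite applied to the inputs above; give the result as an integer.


(x4 * x2) = 6
(x6 * x3) = -4
(x5 * x1) = 4
((x6 * x3) * (x5 * x1)) = 0
((x4 * x2) * ((x6 * x3) * (x5 * x1))) = 6

6


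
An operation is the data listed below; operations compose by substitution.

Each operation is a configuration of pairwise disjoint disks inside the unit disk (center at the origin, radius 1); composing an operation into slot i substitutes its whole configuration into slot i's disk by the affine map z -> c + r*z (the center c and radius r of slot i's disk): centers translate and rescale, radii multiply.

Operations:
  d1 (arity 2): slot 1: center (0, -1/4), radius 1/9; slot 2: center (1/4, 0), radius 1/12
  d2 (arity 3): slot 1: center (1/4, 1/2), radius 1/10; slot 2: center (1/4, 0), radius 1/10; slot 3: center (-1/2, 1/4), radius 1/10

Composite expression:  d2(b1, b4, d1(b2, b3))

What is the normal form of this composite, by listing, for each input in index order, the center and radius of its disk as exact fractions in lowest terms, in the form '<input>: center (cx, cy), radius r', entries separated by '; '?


b1: center (1/4, 1/2), radius 1/10; b2: center (-1/2, 9/40), radius 1/90; b3: center (-19/40, 1/4), radius 1/120; b4: center (1/4, 0), radius 1/10

Nesting under d2 composes maps z -> c + r*z down each b-path.
input b1: composing its 1 substitution step yields center (1/4, 1/2), radius 1/10
input b4: composing its 1 substitution step yields center (1/4, 0), radius 1/10
input b2: composing its 2 substitution steps yields center (-1/2, 9/40), radius 1/90
input b3: composing its 2 substitution steps yields center (-19/40, 1/4), radius 1/120


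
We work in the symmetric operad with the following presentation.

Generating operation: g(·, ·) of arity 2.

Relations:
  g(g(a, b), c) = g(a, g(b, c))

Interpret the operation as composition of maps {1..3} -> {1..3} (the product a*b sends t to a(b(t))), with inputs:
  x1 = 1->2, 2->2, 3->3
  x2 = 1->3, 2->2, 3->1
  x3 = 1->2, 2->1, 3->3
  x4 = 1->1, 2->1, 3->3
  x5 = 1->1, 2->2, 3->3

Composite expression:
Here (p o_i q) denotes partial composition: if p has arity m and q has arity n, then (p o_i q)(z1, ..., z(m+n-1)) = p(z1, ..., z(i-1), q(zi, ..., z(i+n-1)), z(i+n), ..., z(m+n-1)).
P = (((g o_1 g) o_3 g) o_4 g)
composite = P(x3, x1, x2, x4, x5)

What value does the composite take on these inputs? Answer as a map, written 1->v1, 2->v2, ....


g(x3, x1) = 1->1, 2->1, 3->3
g(x4, x5) = 1->1, 2->1, 3->3
g(x2, g(x4, x5)) = 1->3, 2->3, 3->1
g(g(x3, x1), g(x2, g(x4, x5))) = 1->3, 2->3, 3->1

1->3, 2->3, 3->1


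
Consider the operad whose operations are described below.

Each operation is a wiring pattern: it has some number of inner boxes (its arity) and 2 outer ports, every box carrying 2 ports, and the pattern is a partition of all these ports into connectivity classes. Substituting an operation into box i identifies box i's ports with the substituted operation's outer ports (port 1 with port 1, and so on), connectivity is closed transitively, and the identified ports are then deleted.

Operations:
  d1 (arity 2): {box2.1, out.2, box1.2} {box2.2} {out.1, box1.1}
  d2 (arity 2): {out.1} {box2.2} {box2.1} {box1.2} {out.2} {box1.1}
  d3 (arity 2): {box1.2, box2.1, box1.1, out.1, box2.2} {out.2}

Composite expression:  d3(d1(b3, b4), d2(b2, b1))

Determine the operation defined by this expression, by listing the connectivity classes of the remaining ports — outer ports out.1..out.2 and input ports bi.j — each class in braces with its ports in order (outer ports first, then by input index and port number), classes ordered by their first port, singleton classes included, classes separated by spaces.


Reachability decides: close wires over d3-identified ports.
d1 over (b3, b4) gives {out.1, b3.1} {out.2, b3.2, b4.1} {b4.2}, out.j being that stage's outer ports
d2 over (b2, b1) gives {out.1} {out.2} {b1.1} {b1.2} {b2.1} {b2.2}, out.j being that stage's outer ports
d3 over (b3, b4, b2, b1) gives {out.1, b3.1, b3.2, b4.1} {out.2} {b1.1} {b1.2} {b2.1} {b2.2} {b4.2}, out.j being that stage's outer ports

{out.1, b3.1, b3.2, b4.1} {out.2} {b1.1} {b1.2} {b2.1} {b2.2} {b4.2}


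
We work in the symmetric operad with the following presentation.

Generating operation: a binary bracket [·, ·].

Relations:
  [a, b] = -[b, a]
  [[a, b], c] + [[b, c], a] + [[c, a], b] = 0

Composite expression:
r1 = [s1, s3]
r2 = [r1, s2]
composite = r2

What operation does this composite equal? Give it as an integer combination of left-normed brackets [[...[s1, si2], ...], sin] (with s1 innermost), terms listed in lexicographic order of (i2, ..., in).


[[s1, s3], s2]


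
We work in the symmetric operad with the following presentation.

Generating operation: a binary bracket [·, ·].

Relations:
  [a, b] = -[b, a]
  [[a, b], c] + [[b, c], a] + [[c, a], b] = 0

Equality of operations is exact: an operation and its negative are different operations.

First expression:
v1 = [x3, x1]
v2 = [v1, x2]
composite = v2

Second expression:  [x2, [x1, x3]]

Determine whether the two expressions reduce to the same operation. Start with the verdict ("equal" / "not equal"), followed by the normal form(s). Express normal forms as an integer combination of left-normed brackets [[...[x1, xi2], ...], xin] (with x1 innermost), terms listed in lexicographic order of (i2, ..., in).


equal — both sides give -[[x1, x3], x2]


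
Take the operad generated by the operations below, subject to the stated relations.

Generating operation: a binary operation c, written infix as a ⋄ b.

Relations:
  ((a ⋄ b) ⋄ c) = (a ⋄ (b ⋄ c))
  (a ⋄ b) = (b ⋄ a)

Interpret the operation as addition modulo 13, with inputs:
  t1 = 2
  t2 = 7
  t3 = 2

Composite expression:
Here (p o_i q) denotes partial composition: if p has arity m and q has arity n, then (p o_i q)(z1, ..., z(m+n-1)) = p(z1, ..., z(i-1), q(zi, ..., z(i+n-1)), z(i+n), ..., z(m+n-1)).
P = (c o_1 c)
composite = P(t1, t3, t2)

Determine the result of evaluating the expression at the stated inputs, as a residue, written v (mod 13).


11 (mod 13)

(t1 ⋄ t3) = 4
((t1 ⋄ t3) ⋄ t2) = 11


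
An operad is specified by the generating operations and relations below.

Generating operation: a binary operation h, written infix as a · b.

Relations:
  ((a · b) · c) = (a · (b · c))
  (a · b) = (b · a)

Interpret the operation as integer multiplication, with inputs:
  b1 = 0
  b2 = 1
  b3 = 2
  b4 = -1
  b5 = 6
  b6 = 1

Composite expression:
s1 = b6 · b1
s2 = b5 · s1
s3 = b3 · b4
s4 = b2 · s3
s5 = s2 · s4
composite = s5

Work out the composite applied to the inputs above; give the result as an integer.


0

(b6 · b1) = 0
(b5 · (b6 · b1)) = 0
(b3 · b4) = -2
(b2 · (b3 · b4)) = -2
((b5 · (b6 · b1)) · (b2 · (b3 · b4))) = 0
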